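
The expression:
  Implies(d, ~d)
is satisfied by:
  {d: False}


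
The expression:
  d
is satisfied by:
  {d: True}


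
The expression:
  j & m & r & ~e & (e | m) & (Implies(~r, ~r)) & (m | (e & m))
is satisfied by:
  {r: True, m: True, j: True, e: False}


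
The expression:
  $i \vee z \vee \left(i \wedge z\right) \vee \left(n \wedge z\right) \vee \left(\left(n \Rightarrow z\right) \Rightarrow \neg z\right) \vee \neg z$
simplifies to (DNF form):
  $\text{True}$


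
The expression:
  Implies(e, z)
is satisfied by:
  {z: True, e: False}
  {e: False, z: False}
  {e: True, z: True}


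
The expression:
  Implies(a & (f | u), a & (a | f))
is always true.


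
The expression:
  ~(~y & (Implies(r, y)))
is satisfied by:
  {r: True, y: True}
  {r: True, y: False}
  {y: True, r: False}


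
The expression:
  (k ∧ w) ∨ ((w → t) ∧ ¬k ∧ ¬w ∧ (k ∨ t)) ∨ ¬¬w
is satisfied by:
  {w: True, t: True, k: False}
  {w: True, t: False, k: False}
  {k: True, w: True, t: True}
  {k: True, w: True, t: False}
  {t: True, k: False, w: False}


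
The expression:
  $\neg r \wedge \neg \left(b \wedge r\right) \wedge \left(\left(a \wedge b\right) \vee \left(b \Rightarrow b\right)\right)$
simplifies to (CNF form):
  $\neg r$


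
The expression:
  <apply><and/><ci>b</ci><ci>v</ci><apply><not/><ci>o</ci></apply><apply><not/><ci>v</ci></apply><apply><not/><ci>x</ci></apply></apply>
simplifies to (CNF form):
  <false/>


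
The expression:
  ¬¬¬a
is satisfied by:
  {a: False}


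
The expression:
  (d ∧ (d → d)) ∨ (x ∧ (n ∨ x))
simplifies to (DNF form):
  d ∨ x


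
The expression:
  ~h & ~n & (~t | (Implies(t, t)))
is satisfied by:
  {n: False, h: False}


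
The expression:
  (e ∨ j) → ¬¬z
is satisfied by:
  {z: True, j: False, e: False}
  {z: True, e: True, j: False}
  {z: True, j: True, e: False}
  {z: True, e: True, j: True}
  {e: False, j: False, z: False}


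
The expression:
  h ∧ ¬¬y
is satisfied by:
  {h: True, y: True}


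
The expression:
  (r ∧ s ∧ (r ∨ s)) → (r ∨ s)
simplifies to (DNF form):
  True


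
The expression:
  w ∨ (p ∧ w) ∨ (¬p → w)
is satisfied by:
  {p: True, w: True}
  {p: True, w: False}
  {w: True, p: False}


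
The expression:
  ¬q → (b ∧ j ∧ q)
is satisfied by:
  {q: True}


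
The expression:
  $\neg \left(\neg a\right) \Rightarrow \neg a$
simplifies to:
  $\neg a$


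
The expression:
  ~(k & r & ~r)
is always true.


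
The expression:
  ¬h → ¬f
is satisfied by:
  {h: True, f: False}
  {f: False, h: False}
  {f: True, h: True}


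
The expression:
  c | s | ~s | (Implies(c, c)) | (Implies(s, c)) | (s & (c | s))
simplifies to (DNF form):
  True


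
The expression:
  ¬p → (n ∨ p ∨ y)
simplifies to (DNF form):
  n ∨ p ∨ y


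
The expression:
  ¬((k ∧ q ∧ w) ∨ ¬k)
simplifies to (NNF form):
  k ∧ (¬q ∨ ¬w)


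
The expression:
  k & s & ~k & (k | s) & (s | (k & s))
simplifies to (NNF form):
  False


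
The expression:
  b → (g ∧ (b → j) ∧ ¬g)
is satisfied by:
  {b: False}


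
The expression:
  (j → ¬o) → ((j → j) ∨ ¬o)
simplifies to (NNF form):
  True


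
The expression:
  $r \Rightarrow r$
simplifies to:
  $\text{True}$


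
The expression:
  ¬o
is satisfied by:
  {o: False}


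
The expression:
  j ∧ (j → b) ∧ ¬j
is never true.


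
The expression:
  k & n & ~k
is never true.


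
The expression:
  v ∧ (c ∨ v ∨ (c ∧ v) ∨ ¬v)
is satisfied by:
  {v: True}


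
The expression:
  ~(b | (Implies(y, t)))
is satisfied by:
  {y: True, t: False, b: False}


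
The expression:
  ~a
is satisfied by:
  {a: False}


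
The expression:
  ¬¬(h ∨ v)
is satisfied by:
  {v: True, h: True}
  {v: True, h: False}
  {h: True, v: False}


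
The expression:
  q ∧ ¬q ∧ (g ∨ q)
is never true.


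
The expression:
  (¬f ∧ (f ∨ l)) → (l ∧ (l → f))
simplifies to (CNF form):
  f ∨ ¬l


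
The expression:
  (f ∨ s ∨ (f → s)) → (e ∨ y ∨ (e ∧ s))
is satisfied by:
  {y: True, e: True}
  {y: True, e: False}
  {e: True, y: False}


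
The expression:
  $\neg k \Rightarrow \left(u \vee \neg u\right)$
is always true.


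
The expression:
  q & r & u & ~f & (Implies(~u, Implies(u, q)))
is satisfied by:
  {r: True, u: True, q: True, f: False}


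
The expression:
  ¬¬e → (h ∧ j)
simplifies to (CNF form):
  (h ∨ ¬e) ∧ (j ∨ ¬e)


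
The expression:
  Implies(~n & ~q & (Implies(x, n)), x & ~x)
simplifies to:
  n | q | x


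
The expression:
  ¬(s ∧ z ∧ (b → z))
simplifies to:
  ¬s ∨ ¬z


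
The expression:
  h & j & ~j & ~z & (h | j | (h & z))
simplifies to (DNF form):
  False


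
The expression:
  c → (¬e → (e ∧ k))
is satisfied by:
  {e: True, c: False}
  {c: False, e: False}
  {c: True, e: True}


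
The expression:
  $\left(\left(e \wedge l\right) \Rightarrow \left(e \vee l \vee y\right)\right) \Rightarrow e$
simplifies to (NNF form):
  $e$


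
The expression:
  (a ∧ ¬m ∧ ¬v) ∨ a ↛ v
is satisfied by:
  {a: True, v: False}


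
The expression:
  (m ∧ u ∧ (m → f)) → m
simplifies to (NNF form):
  True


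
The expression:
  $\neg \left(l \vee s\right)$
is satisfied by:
  {l: False, s: False}


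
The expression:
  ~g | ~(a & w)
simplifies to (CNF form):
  ~a | ~g | ~w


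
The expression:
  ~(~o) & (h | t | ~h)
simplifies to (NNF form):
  o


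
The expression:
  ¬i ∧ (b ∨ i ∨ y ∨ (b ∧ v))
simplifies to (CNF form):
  ¬i ∧ (b ∨ y)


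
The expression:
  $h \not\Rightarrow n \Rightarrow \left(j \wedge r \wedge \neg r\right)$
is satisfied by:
  {n: True, h: False}
  {h: False, n: False}
  {h: True, n: True}


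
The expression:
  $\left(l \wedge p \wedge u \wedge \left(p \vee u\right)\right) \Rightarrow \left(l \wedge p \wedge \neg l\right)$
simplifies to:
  $\neg l \vee \neg p \vee \neg u$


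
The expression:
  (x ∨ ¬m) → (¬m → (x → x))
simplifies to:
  True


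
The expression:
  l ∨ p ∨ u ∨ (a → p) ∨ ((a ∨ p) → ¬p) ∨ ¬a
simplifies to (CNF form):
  True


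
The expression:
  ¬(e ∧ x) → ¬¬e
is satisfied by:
  {e: True}


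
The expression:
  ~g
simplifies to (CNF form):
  ~g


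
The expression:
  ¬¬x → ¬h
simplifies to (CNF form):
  ¬h ∨ ¬x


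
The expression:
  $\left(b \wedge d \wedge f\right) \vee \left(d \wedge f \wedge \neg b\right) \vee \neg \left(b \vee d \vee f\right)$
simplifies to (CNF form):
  $\left(d \vee \neg b\right) \wedge \left(d \vee \neg f\right) \wedge \left(f \vee \neg d\right)$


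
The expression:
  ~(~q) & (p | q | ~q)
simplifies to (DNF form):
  q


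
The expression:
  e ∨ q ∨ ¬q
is always true.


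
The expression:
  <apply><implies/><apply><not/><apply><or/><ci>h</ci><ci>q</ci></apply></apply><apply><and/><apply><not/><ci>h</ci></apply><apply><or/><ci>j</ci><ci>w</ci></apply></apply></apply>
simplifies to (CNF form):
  <apply><or/><ci>h</ci><ci>j</ci><ci>q</ci><ci>w</ci></apply>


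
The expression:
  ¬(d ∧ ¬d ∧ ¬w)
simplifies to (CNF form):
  True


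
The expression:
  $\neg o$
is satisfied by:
  {o: False}


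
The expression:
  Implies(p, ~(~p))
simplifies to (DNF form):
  True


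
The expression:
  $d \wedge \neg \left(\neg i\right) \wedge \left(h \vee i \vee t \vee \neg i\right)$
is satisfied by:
  {i: True, d: True}


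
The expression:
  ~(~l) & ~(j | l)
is never true.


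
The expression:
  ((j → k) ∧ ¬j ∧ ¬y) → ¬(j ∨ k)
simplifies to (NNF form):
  j ∨ y ∨ ¬k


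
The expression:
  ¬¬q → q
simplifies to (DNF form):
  True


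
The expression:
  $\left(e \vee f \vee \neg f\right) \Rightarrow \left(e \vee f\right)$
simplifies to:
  $e \vee f$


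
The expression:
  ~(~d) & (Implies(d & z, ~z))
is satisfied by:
  {d: True, z: False}


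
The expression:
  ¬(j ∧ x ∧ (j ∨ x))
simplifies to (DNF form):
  ¬j ∨ ¬x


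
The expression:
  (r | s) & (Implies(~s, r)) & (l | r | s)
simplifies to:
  r | s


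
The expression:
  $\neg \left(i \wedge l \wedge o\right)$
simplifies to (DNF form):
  $\neg i \vee \neg l \vee \neg o$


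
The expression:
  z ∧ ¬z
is never true.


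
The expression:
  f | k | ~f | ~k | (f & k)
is always true.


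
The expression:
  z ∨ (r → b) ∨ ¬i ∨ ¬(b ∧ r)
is always true.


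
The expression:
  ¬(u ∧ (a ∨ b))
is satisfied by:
  {a: False, u: False, b: False}
  {b: True, a: False, u: False}
  {a: True, b: False, u: False}
  {b: True, a: True, u: False}
  {u: True, b: False, a: False}


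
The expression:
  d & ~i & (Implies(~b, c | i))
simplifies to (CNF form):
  d & ~i & (b | c)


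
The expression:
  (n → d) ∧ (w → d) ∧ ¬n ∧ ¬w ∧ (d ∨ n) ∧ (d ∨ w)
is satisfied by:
  {d: True, n: False, w: False}


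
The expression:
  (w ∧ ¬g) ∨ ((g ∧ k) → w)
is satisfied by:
  {w: True, g: False, k: False}
  {g: False, k: False, w: False}
  {w: True, k: True, g: False}
  {k: True, g: False, w: False}
  {w: True, g: True, k: False}
  {g: True, w: False, k: False}
  {w: True, k: True, g: True}


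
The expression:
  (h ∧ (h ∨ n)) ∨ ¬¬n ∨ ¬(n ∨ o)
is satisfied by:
  {n: True, h: True, o: False}
  {n: True, h: False, o: False}
  {h: True, n: False, o: False}
  {n: False, h: False, o: False}
  {n: True, o: True, h: True}
  {n: True, o: True, h: False}
  {o: True, h: True, n: False}


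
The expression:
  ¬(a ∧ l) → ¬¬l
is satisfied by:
  {l: True}


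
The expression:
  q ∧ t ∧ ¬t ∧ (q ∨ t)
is never true.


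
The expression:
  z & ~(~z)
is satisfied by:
  {z: True}


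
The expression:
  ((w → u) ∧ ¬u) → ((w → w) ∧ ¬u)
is always true.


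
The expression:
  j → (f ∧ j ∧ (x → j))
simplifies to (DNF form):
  f ∨ ¬j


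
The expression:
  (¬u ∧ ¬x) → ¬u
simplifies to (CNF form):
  True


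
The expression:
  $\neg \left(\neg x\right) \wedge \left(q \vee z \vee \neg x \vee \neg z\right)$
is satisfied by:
  {x: True}


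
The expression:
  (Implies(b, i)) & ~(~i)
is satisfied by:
  {i: True}


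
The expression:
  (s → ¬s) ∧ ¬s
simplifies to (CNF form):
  ¬s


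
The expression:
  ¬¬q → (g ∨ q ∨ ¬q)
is always true.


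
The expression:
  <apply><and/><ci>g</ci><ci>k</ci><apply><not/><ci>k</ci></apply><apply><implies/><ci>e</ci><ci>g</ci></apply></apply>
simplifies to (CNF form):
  <false/>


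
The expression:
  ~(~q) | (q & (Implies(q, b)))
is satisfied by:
  {q: True}


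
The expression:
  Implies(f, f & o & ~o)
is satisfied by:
  {f: False}


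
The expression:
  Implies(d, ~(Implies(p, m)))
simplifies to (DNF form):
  ~d | (p & ~m)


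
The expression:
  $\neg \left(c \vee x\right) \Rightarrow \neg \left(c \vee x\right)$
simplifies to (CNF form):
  $\text{True}$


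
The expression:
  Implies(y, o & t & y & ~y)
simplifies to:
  ~y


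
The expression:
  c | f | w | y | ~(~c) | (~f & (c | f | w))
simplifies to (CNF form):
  c | f | w | y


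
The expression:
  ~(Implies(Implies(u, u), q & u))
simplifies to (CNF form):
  ~q | ~u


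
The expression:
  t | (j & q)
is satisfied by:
  {t: True, j: True, q: True}
  {t: True, j: True, q: False}
  {t: True, q: True, j: False}
  {t: True, q: False, j: False}
  {j: True, q: True, t: False}


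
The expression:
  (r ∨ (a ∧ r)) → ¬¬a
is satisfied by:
  {a: True, r: False}
  {r: False, a: False}
  {r: True, a: True}


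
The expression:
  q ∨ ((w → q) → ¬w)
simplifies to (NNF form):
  True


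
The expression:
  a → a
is always true.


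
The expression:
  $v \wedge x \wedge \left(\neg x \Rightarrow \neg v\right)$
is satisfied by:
  {x: True, v: True}


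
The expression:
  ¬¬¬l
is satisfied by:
  {l: False}


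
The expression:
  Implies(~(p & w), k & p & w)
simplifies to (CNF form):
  p & w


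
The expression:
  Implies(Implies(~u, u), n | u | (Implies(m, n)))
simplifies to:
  True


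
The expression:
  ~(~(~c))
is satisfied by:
  {c: False}


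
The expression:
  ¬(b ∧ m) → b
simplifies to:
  b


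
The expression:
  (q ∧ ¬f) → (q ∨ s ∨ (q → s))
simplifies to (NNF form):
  True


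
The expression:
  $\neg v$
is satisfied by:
  {v: False}


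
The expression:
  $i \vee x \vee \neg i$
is always true.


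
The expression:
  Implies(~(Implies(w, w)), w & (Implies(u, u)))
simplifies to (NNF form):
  True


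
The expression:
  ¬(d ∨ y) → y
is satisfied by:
  {y: True, d: True}
  {y: True, d: False}
  {d: True, y: False}


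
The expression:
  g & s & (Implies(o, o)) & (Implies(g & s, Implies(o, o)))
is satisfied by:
  {s: True, g: True}


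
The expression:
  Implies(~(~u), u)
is always true.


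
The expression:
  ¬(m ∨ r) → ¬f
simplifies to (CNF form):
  m ∨ r ∨ ¬f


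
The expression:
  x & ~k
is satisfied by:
  {x: True, k: False}


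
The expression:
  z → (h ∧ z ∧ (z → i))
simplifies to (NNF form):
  (h ∧ i) ∨ ¬z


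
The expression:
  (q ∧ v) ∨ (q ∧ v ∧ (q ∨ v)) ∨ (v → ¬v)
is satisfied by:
  {q: True, v: False}
  {v: False, q: False}
  {v: True, q: True}


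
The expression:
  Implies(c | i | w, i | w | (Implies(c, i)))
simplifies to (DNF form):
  i | w | ~c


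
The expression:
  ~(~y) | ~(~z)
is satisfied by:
  {y: True, z: True}
  {y: True, z: False}
  {z: True, y: False}


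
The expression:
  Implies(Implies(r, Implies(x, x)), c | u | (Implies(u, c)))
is always true.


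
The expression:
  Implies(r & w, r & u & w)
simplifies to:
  u | ~r | ~w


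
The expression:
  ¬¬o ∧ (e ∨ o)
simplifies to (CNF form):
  o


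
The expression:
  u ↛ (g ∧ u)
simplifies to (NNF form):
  u ∧ ¬g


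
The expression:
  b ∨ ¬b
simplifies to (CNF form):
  True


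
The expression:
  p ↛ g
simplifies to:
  p ∧ ¬g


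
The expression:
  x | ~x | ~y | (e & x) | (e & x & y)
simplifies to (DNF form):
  True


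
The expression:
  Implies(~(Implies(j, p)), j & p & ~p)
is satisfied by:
  {p: True, j: False}
  {j: False, p: False}
  {j: True, p: True}


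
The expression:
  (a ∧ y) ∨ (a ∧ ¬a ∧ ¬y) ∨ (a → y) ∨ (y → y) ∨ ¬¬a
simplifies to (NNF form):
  True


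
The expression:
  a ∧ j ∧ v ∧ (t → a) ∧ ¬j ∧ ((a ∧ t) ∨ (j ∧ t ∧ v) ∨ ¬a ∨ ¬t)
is never true.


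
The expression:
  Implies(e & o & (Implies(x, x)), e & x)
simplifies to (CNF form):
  x | ~e | ~o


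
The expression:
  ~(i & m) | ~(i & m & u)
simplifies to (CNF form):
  ~i | ~m | ~u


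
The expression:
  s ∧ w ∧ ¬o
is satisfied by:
  {w: True, s: True, o: False}


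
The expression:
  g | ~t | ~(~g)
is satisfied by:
  {g: True, t: False}
  {t: False, g: False}
  {t: True, g: True}


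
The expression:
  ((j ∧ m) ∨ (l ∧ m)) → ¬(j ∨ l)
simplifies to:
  (¬j ∧ ¬l) ∨ ¬m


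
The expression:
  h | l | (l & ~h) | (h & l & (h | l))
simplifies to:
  h | l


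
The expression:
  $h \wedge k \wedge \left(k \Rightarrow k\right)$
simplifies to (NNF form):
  $h \wedge k$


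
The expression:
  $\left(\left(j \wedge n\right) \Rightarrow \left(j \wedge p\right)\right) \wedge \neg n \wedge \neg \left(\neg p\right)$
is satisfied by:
  {p: True, n: False}


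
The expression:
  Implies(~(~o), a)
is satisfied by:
  {a: True, o: False}
  {o: False, a: False}
  {o: True, a: True}


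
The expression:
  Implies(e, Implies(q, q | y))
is always true.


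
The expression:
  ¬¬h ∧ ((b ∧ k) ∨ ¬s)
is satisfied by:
  {h: True, b: True, k: True, s: False}
  {h: True, b: True, k: False, s: False}
  {h: True, k: True, s: False, b: False}
  {h: True, k: False, s: False, b: False}
  {h: True, b: True, s: True, k: True}


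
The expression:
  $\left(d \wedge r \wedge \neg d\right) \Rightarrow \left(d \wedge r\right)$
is always true.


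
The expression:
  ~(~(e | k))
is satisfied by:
  {k: True, e: True}
  {k: True, e: False}
  {e: True, k: False}


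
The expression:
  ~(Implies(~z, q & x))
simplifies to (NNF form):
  ~z & (~q | ~x)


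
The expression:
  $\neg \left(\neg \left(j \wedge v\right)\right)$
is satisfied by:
  {j: True, v: True}


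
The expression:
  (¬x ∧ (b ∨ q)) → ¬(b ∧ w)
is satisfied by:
  {x: True, w: False, b: False}
  {w: False, b: False, x: False}
  {x: True, b: True, w: False}
  {b: True, w: False, x: False}
  {x: True, w: True, b: False}
  {w: True, x: False, b: False}
  {x: True, b: True, w: True}


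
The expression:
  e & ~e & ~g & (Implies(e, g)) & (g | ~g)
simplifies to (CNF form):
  False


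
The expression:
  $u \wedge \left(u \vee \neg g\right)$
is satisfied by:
  {u: True}


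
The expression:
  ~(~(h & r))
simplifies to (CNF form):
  h & r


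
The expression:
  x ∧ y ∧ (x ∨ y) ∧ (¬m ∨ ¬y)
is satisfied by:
  {x: True, y: True, m: False}


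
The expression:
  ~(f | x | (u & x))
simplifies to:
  ~f & ~x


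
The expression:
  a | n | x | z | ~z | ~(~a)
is always true.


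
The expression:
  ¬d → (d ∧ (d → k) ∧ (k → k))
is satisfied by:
  {d: True}


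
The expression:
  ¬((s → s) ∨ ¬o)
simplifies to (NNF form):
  False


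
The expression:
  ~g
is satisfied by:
  {g: False}


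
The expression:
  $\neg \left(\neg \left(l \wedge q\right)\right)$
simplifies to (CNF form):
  $l \wedge q$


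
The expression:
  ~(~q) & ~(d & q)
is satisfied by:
  {q: True, d: False}


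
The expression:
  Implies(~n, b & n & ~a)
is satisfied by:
  {n: True}


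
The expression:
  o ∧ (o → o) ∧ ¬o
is never true.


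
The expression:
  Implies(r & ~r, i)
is always true.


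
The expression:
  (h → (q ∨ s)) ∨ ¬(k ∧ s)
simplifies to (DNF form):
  True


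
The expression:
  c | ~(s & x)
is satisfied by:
  {c: True, s: False, x: False}
  {s: False, x: False, c: False}
  {x: True, c: True, s: False}
  {x: True, s: False, c: False}
  {c: True, s: True, x: False}
  {s: True, c: False, x: False}
  {x: True, s: True, c: True}


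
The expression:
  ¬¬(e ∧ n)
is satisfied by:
  {e: True, n: True}


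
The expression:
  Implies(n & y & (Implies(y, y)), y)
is always true.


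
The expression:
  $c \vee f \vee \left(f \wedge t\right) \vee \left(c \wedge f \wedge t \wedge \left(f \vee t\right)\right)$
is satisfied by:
  {c: True, f: True}
  {c: True, f: False}
  {f: True, c: False}


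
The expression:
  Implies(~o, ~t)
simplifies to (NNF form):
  o | ~t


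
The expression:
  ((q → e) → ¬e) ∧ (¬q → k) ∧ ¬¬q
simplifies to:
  q ∧ ¬e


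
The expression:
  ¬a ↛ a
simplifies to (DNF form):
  True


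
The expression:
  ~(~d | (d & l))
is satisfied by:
  {d: True, l: False}


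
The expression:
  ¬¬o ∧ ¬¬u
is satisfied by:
  {u: True, o: True}


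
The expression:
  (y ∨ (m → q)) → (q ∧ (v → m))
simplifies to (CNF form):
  (m ∨ q) ∧ (m ∨ ¬v) ∧ (q ∨ ¬y) ∧ (m ∨ q ∨ ¬v) ∧ (m ∨ q ∨ ¬y) ∧ (m ∨ ¬v ∨ ¬y) ∧ (q ∨ ¬v ∨ ¬y)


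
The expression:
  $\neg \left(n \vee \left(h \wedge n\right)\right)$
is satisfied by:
  {n: False}


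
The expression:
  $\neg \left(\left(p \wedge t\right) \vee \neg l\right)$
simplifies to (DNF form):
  $\left(l \wedge \neg p\right) \vee \left(l \wedge \neg t\right)$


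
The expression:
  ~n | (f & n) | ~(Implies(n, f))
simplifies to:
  True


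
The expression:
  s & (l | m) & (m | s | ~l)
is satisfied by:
  {m: True, l: True, s: True}
  {m: True, s: True, l: False}
  {l: True, s: True, m: False}


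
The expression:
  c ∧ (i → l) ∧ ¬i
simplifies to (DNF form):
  c ∧ ¬i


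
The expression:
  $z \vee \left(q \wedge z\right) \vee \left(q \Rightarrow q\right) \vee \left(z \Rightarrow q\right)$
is always true.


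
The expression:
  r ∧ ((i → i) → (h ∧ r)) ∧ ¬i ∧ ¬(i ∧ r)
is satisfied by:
  {r: True, h: True, i: False}


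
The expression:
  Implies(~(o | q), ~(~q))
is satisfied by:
  {q: True, o: True}
  {q: True, o: False}
  {o: True, q: False}


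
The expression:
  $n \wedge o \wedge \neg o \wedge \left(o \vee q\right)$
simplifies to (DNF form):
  $\text{False}$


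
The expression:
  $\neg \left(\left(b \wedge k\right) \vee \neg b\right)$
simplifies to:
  $b \wedge \neg k$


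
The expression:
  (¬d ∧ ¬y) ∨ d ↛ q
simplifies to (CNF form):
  (d ∨ ¬d) ∧ (d ∨ ¬y) ∧ (¬d ∨ ¬q) ∧ (¬q ∨ ¬y)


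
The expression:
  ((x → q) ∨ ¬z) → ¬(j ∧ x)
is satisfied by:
  {z: True, q: False, x: False, j: False}
  {j: False, q: False, z: False, x: False}
  {z: True, q: True, j: False, x: False}
  {q: True, j: False, z: False, x: False}
  {j: True, z: True, q: False, x: False}
  {j: True, q: False, z: False, x: False}
  {j: True, z: True, q: True, x: False}
  {j: True, q: True, z: False, x: False}
  {x: True, z: True, j: False, q: False}
  {x: True, j: False, q: False, z: False}
  {x: True, z: True, q: True, j: False}
  {x: True, q: True, j: False, z: False}
  {x: True, z: True, j: True, q: False}


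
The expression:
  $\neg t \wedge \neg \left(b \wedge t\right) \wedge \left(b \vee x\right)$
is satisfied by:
  {b: True, x: True, t: False}
  {b: True, x: False, t: False}
  {x: True, b: False, t: False}


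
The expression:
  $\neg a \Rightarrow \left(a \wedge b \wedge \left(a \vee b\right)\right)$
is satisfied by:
  {a: True}


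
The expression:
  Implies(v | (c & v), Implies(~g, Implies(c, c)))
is always true.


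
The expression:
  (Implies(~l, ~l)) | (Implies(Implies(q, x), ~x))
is always true.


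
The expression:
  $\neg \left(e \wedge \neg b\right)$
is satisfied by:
  {b: True, e: False}
  {e: False, b: False}
  {e: True, b: True}


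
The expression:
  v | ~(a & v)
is always true.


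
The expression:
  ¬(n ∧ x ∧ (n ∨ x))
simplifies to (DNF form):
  ¬n ∨ ¬x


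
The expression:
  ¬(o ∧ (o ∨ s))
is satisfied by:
  {o: False}


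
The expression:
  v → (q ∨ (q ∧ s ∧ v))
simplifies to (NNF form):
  q ∨ ¬v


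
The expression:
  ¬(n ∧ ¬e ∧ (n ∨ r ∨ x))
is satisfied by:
  {e: True, n: False}
  {n: False, e: False}
  {n: True, e: True}


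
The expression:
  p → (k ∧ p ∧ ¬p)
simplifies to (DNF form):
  ¬p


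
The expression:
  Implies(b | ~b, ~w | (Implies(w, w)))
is always true.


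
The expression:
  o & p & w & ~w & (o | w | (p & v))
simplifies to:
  False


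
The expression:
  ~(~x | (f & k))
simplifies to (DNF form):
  (x & ~f) | (x & ~k)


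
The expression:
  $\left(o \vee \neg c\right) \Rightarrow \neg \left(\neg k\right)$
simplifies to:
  $k \vee \left(c \wedge \neg o\right)$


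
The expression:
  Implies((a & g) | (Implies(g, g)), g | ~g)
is always true.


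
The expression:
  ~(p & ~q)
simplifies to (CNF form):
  q | ~p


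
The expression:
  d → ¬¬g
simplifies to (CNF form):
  g ∨ ¬d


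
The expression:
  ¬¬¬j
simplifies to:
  ¬j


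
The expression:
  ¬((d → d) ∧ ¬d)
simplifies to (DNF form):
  d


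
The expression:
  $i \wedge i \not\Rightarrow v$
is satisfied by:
  {i: True, v: False}


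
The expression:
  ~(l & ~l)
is always true.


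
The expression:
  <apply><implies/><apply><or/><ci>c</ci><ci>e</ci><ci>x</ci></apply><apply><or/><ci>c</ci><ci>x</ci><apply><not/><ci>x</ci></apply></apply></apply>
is always true.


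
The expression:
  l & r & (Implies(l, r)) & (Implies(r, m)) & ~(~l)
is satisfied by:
  {r: True, m: True, l: True}


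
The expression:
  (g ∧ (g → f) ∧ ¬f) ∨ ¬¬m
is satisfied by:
  {m: True}


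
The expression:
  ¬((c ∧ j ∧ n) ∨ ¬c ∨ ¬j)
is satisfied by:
  {c: True, j: True, n: False}


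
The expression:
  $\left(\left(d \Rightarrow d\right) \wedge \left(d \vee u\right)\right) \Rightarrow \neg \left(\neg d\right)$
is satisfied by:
  {d: True, u: False}
  {u: False, d: False}
  {u: True, d: True}


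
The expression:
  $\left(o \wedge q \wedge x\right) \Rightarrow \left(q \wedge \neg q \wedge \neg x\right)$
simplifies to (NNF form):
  $\neg o \vee \neg q \vee \neg x$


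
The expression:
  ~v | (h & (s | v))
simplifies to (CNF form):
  h | ~v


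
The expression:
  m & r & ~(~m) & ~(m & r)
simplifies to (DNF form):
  False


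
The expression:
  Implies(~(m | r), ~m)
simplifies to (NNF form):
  True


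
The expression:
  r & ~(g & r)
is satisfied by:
  {r: True, g: False}


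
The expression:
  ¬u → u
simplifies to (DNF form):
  u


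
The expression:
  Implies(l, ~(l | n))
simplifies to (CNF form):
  ~l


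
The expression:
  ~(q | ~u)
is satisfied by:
  {u: True, q: False}


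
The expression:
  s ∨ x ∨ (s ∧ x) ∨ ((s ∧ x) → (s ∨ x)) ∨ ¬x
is always true.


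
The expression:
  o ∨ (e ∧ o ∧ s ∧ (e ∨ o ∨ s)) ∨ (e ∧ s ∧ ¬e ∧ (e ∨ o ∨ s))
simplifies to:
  o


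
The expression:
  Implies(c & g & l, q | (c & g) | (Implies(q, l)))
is always true.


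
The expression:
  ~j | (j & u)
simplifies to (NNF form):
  u | ~j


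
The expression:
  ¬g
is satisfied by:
  {g: False}


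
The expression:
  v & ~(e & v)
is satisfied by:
  {v: True, e: False}


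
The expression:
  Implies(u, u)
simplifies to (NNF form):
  True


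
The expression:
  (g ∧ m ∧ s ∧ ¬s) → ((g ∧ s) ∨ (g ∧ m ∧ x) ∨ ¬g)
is always true.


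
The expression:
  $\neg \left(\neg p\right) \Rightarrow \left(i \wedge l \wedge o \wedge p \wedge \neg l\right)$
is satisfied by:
  {p: False}


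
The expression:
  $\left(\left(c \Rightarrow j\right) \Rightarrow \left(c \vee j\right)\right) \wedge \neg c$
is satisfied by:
  {j: True, c: False}


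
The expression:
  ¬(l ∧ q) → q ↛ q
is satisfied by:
  {q: True, l: True}


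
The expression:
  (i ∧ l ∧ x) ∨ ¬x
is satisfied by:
  {i: True, l: True, x: False}
  {i: True, l: False, x: False}
  {l: True, i: False, x: False}
  {i: False, l: False, x: False}
  {i: True, x: True, l: True}


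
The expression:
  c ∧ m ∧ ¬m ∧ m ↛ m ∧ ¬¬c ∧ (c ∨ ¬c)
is never true.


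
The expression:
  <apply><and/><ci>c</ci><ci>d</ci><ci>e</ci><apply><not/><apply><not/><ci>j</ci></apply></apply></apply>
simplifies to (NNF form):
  <apply><and/><ci>c</ci><ci>d</ci><ci>e</ci><ci>j</ci></apply>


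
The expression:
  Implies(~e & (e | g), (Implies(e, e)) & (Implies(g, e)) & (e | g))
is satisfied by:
  {e: True, g: False}
  {g: False, e: False}
  {g: True, e: True}


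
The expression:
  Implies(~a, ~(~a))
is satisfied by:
  {a: True}


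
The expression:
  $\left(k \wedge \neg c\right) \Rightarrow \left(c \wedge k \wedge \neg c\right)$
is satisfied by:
  {c: True, k: False}
  {k: False, c: False}
  {k: True, c: True}


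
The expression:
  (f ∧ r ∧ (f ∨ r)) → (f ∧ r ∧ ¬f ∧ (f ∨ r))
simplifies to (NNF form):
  ¬f ∨ ¬r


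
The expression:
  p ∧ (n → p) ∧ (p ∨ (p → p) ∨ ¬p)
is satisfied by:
  {p: True}


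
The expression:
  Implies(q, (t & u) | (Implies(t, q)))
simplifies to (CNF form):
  True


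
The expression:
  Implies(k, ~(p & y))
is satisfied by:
  {p: False, k: False, y: False}
  {y: True, p: False, k: False}
  {k: True, p: False, y: False}
  {y: True, k: True, p: False}
  {p: True, y: False, k: False}
  {y: True, p: True, k: False}
  {k: True, p: True, y: False}


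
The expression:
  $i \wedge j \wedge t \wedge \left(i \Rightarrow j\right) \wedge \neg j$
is never true.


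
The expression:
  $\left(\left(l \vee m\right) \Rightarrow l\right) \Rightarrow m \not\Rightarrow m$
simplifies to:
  $m \wedge \neg l$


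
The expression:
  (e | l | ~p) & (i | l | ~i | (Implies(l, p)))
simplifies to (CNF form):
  e | l | ~p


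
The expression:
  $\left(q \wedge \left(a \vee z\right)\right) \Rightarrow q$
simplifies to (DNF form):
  $\text{True}$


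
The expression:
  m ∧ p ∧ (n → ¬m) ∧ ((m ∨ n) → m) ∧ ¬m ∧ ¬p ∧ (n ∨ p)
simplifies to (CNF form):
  False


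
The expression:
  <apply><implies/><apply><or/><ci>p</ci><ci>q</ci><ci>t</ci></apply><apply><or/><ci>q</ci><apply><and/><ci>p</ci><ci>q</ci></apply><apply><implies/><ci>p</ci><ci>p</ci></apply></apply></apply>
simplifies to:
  <true/>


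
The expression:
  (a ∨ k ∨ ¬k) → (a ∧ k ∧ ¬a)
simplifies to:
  False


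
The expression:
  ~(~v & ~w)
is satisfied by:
  {v: True, w: True}
  {v: True, w: False}
  {w: True, v: False}


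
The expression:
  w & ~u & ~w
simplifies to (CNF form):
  False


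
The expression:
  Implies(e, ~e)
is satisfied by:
  {e: False}


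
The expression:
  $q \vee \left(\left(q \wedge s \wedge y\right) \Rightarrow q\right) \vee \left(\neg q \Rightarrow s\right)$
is always true.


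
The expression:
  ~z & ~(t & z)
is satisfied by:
  {z: False}


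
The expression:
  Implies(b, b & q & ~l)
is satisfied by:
  {q: True, b: False, l: False}
  {q: False, b: False, l: False}
  {l: True, q: True, b: False}
  {l: True, q: False, b: False}
  {b: True, q: True, l: False}


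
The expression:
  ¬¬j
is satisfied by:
  {j: True}


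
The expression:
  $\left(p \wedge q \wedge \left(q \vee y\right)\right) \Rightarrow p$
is always true.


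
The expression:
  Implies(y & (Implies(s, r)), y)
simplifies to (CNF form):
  True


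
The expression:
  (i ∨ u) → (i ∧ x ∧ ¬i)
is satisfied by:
  {u: False, i: False}


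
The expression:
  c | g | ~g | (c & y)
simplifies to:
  True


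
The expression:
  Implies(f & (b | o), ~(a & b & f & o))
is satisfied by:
  {o: False, a: False, b: False, f: False}
  {f: True, o: False, a: False, b: False}
  {b: True, o: False, a: False, f: False}
  {f: True, b: True, o: False, a: False}
  {a: True, f: False, o: False, b: False}
  {f: True, a: True, o: False, b: False}
  {b: True, a: True, f: False, o: False}
  {f: True, b: True, a: True, o: False}
  {o: True, b: False, a: False, f: False}
  {f: True, o: True, b: False, a: False}
  {b: True, o: True, f: False, a: False}
  {f: True, b: True, o: True, a: False}
  {a: True, o: True, b: False, f: False}
  {f: True, a: True, o: True, b: False}
  {b: True, a: True, o: True, f: False}


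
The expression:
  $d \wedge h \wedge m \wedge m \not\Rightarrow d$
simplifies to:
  $\text{False}$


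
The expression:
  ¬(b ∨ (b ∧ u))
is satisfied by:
  {b: False}


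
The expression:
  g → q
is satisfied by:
  {q: True, g: False}
  {g: False, q: False}
  {g: True, q: True}


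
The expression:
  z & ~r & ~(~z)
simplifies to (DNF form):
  z & ~r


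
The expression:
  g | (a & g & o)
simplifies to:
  g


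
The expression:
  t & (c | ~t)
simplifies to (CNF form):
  c & t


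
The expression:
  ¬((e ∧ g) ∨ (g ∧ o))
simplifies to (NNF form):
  (¬e ∧ ¬o) ∨ ¬g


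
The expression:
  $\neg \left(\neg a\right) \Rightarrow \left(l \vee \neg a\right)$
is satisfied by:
  {l: True, a: False}
  {a: False, l: False}
  {a: True, l: True}


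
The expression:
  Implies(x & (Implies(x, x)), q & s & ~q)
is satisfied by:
  {x: False}


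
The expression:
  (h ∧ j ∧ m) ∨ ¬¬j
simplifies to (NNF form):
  j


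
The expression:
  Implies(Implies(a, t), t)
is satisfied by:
  {a: True, t: True}
  {a: True, t: False}
  {t: True, a: False}


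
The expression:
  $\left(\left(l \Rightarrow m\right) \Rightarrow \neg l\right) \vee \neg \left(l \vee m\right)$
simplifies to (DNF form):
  $\neg l \vee \neg m$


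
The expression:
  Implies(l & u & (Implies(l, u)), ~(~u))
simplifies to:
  True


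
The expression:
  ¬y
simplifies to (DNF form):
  ¬y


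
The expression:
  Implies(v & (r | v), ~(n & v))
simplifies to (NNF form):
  ~n | ~v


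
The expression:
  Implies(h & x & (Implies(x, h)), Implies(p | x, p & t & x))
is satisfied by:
  {t: True, p: True, h: False, x: False}
  {t: True, p: False, h: False, x: False}
  {p: True, t: False, h: False, x: False}
  {t: False, p: False, h: False, x: False}
  {x: True, t: True, p: True, h: False}
  {x: True, t: True, p: False, h: False}
  {x: True, p: True, t: False, h: False}
  {x: True, p: False, t: False, h: False}
  {t: True, h: True, p: True, x: False}
  {t: True, h: True, p: False, x: False}
  {h: True, p: True, t: False, x: False}
  {h: True, t: False, p: False, x: False}
  {x: True, t: True, h: True, p: True}


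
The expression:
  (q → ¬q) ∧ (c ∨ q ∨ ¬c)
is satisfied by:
  {q: False}


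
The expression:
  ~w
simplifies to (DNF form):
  ~w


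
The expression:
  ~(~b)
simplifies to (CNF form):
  b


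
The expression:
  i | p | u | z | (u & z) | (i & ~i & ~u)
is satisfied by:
  {i: True, z: True, u: True, p: True}
  {i: True, z: True, u: True, p: False}
  {i: True, z: True, p: True, u: False}
  {i: True, z: True, p: False, u: False}
  {i: True, u: True, p: True, z: False}
  {i: True, u: True, p: False, z: False}
  {i: True, u: False, p: True, z: False}
  {i: True, u: False, p: False, z: False}
  {z: True, u: True, p: True, i: False}
  {z: True, u: True, p: False, i: False}
  {z: True, p: True, u: False, i: False}
  {z: True, p: False, u: False, i: False}
  {u: True, p: True, z: False, i: False}
  {u: True, z: False, p: False, i: False}
  {p: True, z: False, u: False, i: False}


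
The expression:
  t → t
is always true.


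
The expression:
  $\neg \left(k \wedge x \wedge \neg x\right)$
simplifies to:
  $\text{True}$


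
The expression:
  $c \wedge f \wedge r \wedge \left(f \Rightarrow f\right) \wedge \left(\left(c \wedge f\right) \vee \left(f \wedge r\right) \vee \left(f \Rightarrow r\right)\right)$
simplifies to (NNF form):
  $c \wedge f \wedge r$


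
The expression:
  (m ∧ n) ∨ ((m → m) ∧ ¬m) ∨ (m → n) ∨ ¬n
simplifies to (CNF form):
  True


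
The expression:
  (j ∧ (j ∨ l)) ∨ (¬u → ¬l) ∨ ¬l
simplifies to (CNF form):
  j ∨ u ∨ ¬l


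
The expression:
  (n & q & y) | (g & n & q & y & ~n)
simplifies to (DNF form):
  n & q & y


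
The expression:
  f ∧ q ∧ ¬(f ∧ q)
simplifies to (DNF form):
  False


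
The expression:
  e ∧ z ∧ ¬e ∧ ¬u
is never true.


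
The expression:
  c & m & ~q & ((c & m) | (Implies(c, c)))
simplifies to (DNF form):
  c & m & ~q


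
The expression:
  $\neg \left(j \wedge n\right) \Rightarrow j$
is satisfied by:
  {j: True}


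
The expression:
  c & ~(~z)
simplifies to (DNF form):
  c & z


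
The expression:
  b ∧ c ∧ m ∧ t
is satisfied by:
  {t: True, m: True, c: True, b: True}


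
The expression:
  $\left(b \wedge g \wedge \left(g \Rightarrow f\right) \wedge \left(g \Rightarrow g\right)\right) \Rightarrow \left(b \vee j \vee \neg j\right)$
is always true.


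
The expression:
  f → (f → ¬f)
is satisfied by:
  {f: False}


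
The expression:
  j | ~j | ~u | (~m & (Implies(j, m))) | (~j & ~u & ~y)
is always true.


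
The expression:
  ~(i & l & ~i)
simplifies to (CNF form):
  True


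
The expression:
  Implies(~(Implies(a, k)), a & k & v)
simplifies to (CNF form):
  k | ~a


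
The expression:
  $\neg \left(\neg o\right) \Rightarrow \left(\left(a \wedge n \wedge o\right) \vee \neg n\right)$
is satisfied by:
  {a: True, o: False, n: False}
  {o: False, n: False, a: False}
  {a: True, n: True, o: False}
  {n: True, o: False, a: False}
  {a: True, o: True, n: False}
  {o: True, a: False, n: False}
  {a: True, n: True, o: True}


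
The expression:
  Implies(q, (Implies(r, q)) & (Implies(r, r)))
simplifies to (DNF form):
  True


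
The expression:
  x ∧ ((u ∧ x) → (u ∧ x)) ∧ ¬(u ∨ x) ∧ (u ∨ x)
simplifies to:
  False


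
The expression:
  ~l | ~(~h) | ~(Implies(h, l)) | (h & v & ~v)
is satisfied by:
  {h: True, l: False}
  {l: False, h: False}
  {l: True, h: True}


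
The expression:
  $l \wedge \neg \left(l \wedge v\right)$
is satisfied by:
  {l: True, v: False}


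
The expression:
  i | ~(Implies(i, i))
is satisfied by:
  {i: True}


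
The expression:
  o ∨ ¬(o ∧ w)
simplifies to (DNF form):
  True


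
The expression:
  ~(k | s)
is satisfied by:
  {k: False, s: False}


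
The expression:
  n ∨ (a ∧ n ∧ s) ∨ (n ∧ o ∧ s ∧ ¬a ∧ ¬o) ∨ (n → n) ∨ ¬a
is always true.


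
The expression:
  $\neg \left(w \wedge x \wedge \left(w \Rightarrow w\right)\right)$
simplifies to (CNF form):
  $\neg w \vee \neg x$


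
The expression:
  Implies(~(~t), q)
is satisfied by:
  {q: True, t: False}
  {t: False, q: False}
  {t: True, q: True}


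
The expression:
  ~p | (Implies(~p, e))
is always true.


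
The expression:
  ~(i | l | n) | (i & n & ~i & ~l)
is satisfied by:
  {n: False, i: False, l: False}


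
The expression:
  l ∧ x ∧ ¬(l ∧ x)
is never true.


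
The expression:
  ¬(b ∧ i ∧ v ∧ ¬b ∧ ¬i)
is always true.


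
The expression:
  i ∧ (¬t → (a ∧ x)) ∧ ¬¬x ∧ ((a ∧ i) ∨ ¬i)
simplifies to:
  a ∧ i ∧ x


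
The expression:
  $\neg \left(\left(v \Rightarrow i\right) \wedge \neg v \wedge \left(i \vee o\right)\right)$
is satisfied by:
  {v: True, o: False, i: False}
  {i: True, v: True, o: False}
  {v: True, o: True, i: False}
  {i: True, v: True, o: True}
  {i: False, o: False, v: False}


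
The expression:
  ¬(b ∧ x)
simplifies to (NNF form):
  ¬b ∨ ¬x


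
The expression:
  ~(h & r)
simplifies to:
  ~h | ~r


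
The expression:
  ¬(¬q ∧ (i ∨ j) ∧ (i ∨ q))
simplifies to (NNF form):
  q ∨ ¬i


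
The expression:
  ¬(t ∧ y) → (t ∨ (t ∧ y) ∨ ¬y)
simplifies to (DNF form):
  t ∨ ¬y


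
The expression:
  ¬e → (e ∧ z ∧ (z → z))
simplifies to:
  e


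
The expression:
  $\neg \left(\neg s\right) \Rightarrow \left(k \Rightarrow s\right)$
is always true.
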